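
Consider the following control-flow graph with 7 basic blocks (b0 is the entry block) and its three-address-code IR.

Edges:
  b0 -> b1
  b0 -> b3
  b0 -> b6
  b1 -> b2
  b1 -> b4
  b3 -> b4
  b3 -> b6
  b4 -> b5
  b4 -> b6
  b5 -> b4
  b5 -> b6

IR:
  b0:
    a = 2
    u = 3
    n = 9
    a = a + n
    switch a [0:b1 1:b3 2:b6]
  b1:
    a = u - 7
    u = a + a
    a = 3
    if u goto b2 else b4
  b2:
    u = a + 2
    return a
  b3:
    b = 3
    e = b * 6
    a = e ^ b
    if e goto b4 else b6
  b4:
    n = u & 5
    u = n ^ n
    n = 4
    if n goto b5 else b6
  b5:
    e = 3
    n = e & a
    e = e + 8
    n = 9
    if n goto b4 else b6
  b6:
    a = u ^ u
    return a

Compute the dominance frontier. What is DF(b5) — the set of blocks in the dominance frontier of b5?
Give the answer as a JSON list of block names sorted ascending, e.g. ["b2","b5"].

idom tree: b1←b0 b2←b1 b3←b0 b4←b0 b5←b4 b6←b0
Join-block Dom:
  b4: preds {b1,b3,b5}: {b0,b1} ∩ {b0,b3} ∩ {b0,b4,b5} = {b0}; idom=b0
  b6: preds {b0,b3,b4,b5}: {b0} ∩ {b0,b3} ∩ {b0,b4} ∩ {b0,b4,b5} = {b0}; idom=b0

Frontier:
  join b4 pred b1: b1 stop@b0
  join b4 pred b3: b3 stop@b0
  join b4 pred b5: b5→b4 stop@b0
  join b6 pred b0: · stop@b0
  join b6 pred b3: b3 stop@b0
  join b6 pred b4: b4 stop@b0
  join b6 pred b5: b5→b4 stop@b0
  b0: DF=∅
  b1: DF={b4}
  b2: DF=∅
  b3: DF={b4,b6}
  b4: DF={b4,b6}
  b5: DF={b4,b6}
  b6: DF=∅

DF(b5) = ["b4", "b6"]

Answer: ["b4", "b6"]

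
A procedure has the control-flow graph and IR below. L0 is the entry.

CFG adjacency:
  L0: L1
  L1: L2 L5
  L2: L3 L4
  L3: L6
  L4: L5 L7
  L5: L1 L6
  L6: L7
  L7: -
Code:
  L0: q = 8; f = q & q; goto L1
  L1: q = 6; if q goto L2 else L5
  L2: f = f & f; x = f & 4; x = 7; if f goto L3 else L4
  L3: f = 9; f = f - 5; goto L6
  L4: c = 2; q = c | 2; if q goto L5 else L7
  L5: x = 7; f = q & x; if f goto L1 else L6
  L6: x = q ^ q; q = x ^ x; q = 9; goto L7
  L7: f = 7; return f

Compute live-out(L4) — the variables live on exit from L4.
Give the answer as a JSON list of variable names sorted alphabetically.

Per-block:
  L0: def={f,q} ue=∅
  L1: def={q} ue=∅
  L2: def={f,x} ue={f}
  L3: def={f} ue=∅
  L4: def={c,q} ue=∅
  L5: def={f,x} ue={q}
  L6: def={q,x} ue={q}
  L7: def={f} ue=∅

Live sets:
  L0 li=∅ lo={f}
  L1 li={f} lo={f,q}
  L2 li={f,q} lo={q}
  L3 li={q} lo={q}
  L4 li=∅ lo={q}
  L5 li={q} lo={f,q}
  L6 li={q} lo=∅
  L7 li=∅ lo=∅

live-out(L4) = ["q"]

Answer: ["q"]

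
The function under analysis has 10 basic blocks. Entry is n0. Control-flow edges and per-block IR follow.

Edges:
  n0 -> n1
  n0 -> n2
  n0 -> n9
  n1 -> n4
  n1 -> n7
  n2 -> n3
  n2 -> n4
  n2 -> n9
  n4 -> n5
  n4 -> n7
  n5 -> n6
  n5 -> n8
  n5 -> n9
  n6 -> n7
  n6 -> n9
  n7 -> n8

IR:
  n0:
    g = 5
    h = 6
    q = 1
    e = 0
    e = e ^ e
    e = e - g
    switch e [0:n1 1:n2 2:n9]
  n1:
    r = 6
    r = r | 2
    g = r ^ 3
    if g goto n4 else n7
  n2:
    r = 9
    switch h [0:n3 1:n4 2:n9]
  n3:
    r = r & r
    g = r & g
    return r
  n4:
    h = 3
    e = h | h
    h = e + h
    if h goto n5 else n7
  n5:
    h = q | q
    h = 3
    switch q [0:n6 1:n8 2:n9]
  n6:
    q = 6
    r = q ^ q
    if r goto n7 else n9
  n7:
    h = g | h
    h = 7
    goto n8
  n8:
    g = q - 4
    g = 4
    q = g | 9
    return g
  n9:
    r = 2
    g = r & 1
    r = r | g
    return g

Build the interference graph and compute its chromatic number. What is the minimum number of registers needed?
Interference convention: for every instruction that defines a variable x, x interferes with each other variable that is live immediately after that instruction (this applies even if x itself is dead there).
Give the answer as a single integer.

Answer: 4

Analysis:
Block summaries:
  n0: def={e,g,h,q} ue=∅
  n1: def={g,r} ue=∅
  n2: def={r} ue={h}
  n3: def={g,r} ue={g,r}
  n4: def={e,h} ue=∅
  n5: def={h} ue={q}
  n6: def={q,r} ue=∅
  n7: def={h} ue={g,h}
  n8: def={g,q} ue={q}
  n9: def={g,r} ue=∅

Live sets:
  n0 li=∅ lo={g,h,q}
  n1 li={h,q} lo={g,h,q}
  n2 li={g,h,q} lo={g,q,r}
  n3 li={g,r} lo=∅
  n4 li={g,q} lo={g,h,q}
  n5 li={g,q} lo={g,h,q}
  n6 li={g,h} lo={g,h,q}
  n7 li={g,h,q} lo={q}
  n8 li={q} lo=∅
  n9 li=∅ lo=∅

Interfere edges:
  e — {g,h,q}
  g — {e,h,q,r}
  h — {e,g,q,r}
  q — {e,g,h,r}
  r — {g,h,q}

Registers:
  lower bound: {e,g,h,q} mutually conflict ⇒ χ ≥ 4
  4-colouring: R0={g}  R1={h}  R2={q}  R3={e,r}
  χ = 4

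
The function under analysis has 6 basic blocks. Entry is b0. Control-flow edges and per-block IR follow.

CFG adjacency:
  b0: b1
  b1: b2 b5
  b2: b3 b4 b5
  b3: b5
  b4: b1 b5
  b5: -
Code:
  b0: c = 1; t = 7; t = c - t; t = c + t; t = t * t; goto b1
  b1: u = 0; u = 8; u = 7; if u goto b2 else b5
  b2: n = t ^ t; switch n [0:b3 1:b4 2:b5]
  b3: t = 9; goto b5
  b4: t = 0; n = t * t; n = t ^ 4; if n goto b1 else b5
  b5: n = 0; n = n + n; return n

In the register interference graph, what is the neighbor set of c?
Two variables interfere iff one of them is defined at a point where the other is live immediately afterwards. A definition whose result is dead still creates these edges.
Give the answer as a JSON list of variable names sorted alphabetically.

def/use:
  b0: {c,t} / ∅
  b1: {u} / ∅
  b2: {n} / {t}
  b3: {t} / ∅
  b4: {n,t} / ∅
  b5: {n} / ∅

Live sets:
  live b0: ∅→{t}
  live b1: {t}→{t}
  live b2: {t}→∅
  live b3: ∅→∅
  live b4: ∅→{t}
  live b5: ∅→∅

Interfere edges:
  c — {t}
  n — {t}
  t — {c,n,u}
  u — {t}

N(c) = ["t"]

Answer: ["t"]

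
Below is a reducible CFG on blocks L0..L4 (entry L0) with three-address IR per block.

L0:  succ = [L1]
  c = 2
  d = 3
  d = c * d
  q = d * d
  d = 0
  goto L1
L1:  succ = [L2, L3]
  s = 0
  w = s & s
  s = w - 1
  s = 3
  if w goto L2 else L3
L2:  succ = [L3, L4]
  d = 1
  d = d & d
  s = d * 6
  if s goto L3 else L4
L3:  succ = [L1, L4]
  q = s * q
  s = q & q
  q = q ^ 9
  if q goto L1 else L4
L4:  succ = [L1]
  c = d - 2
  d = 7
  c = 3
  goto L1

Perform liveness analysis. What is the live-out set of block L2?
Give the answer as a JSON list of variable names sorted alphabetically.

Block summaries:
  L0: {c,d,q} / ∅
  L1: {s,w} / ∅
  L2: {d,s} / ∅
  L3: {q,s} / {q,s}
  L4: {c,d} / {d}

Liveness:
  L0: in=∅ out={d,q}
  L1: in={d,q} out={d,q,s}
  L2: in={q} out={d,q,s}
  L3: in={d,q,s} out={d,q}
  L4: in={d,q} out={d,q}

live-out(L2) = ["d", "q", "s"]

Answer: ["d", "q", "s"]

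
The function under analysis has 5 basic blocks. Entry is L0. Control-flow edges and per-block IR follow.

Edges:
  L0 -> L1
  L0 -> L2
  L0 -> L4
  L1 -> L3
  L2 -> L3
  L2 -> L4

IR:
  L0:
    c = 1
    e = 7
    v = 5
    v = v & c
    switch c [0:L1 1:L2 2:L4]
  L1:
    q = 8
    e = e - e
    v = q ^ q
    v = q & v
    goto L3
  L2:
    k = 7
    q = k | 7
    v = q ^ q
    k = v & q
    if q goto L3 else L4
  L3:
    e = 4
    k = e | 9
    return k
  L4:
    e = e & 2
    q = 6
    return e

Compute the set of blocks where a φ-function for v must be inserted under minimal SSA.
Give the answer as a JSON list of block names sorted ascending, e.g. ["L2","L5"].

Answer: ["L3", "L4"]

Working:
idom tree: L1←L0 L2←L0 L3←L0 L4←L0
Dom at joins:
  L3: preds {L1,L2}: {L0,L1} ∩ {L0,L2} = {L0}; idom=L0
  L4: preds {L0,L2}: {L0} ∩ {L0,L2} = {L0}; idom=L0

DF derivation:
  join L3 pred L1: L1 stop@L0
  join L3 pred L2: L2 stop@L0
  join L4 pred L0: · stop@L0
  join L4 pred L2: L2 stop@L0
  L0: DF=∅
  L1: DF={L3}
  L2: DF={L3,L4}
  L3: DF=∅
  L4: DF=∅

φ for v: defs {L0,L1,L2}
  DF⁺ = {L3,L4}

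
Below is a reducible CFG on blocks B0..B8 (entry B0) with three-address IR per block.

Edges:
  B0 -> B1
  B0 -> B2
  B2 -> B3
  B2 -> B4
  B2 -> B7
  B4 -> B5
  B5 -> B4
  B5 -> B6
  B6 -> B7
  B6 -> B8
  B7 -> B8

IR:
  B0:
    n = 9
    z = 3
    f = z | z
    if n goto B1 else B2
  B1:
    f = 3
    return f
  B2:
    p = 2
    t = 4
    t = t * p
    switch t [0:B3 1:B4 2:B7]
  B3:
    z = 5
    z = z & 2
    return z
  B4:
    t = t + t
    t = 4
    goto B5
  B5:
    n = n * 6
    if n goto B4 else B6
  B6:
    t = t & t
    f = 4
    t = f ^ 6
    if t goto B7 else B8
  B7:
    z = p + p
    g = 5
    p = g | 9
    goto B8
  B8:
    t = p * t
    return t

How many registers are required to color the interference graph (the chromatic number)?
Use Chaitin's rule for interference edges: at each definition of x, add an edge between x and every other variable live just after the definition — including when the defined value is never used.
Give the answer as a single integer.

def/use:
  B0 def {f,n,z} use ∅
  B1 def {f} use ∅
  B2 def {p,t} use ∅
  B3 def {z} use ∅
  B4 def {t} use {t}
  B5 def {n} use {n}
  B6 def {f,t} use {t}
  B7 def {g,p,z} use {p}
  B8 def {t} use {p,t}

Backward fixpoint:
  B0: in=∅ out={n}
  B1: in=∅ out=∅
  B2: in={n} out={n,p,t}
  B3: in=∅ out=∅
  B4: in={n,p,t} out={n,p,t}
  B5: in={n,p,t} out={n,p,t}
  B6: in={p,t} out={p,t}
  B7: in={p,t} out={p,t}
  B8: in={p,t} out=∅

Interference:
  f: {n,p}
  g: {t}
  n: {f,p,t,z}
  p: {f,n,t}
  t: {g,n,p,z}
  z: {n,t}

Chromatic number:
  clique {f,n,p} ⇒ need ≥ 3
  3-colouring: c0={g,n}  c1={f,t}  c2={p,z}
  χ = 3

Answer: 3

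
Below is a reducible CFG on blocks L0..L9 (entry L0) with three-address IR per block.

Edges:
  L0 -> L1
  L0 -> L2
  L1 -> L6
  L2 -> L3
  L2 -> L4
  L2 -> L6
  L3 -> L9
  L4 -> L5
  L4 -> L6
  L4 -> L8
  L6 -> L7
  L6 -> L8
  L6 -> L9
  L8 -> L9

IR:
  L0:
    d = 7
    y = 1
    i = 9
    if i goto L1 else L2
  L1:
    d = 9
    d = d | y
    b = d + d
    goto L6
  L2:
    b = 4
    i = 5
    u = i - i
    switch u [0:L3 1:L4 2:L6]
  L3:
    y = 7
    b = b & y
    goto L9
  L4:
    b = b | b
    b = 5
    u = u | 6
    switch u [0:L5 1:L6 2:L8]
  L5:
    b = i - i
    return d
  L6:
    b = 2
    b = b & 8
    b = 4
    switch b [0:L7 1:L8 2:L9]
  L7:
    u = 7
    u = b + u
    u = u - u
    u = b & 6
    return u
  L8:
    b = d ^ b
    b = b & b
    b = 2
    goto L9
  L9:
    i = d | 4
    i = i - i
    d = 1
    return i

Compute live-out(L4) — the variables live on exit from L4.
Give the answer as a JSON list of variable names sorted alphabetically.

Answer: ["b", "d", "i"]

Derivation:
Block summaries:
  L0: {d,i,y} / ∅
  L1: {b,d} / {y}
  L2: {b,i,u} / ∅
  L3: {b,y} / {b}
  L4: {b,u} / {b,u}
  L5: {b} / {d,i}
  L6: {b} / ∅
  L7: {u} / {b}
  L8: {b} / {b,d}
  L9: {d,i} / {d}

Backward fixpoint:
  L0 li=∅ lo={d,y}
  L1 li={y} lo={d}
  L2 li={d} lo={b,d,i,u}
  L3 li={b,d} lo={d}
  L4 li={b,d,i,u} lo={b,d,i}
  L5 li={d,i} lo=∅
  L6 li={d} lo={b,d}
  L7 li={b} lo=∅
  L8 li={b,d} lo={d}
  L9 li={d} lo=∅

live-out(L4) = ["b", "d", "i"]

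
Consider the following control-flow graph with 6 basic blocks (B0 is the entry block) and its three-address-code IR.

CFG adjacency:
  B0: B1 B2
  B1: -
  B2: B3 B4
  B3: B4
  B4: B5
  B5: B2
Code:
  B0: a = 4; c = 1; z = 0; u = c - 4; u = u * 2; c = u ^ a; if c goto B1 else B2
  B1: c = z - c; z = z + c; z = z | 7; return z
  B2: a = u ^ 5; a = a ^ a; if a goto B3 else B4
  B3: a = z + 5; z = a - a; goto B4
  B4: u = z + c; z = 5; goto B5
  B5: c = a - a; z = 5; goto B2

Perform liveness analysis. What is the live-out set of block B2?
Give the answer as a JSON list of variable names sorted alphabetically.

Answer: ["a", "c", "z"]

Derivation:
Per-block:
  B0: {a,c,u,z} / ∅
  B1: {c,z} / {c,z}
  B2: {a} / {u}
  B3: {a,z} / {z}
  B4: {u,z} / {c,z}
  B5: {c,z} / {a}

Backward fixpoint:
  B0 li=∅ lo={c,u,z}
  B1 li={c,z} lo=∅
  B2 li={c,u,z} lo={a,c,z}
  B3 li={c,z} lo={a,c,z}
  B4 li={a,c,z} lo={a,u}
  B5 li={a,u} lo={c,u,z}

live-out(B2) = ["a", "c", "z"]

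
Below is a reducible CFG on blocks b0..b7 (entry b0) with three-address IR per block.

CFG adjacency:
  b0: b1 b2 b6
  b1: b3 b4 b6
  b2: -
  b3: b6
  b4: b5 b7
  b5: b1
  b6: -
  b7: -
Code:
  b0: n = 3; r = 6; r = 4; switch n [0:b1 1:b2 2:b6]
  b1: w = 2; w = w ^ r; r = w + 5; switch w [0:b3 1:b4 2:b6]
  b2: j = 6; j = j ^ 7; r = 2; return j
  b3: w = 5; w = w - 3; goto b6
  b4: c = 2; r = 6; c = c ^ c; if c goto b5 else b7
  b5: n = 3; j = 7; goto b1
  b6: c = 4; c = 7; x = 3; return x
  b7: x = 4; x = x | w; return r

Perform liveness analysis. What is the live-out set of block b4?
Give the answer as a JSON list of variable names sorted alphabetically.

Per-block:
  b0 def {n,r} use ∅
  b1 def {r,w} use {r}
  b2 def {j,r} use ∅
  b3 def {w} use ∅
  b4 def {c,r} use ∅
  b5 def {j,n} use ∅
  b6 def {c,x} use ∅
  b7 def {x} use {r,w}

Backward fixpoint:
  b0 li=∅ lo={r}
  b1 li={r} lo={w}
  b2 li=∅ lo=∅
  b3 li=∅ lo=∅
  b4 li={w} lo={r,w}
  b5 li={r} lo={r}
  b6 li=∅ lo=∅
  b7 li={r,w} lo=∅

live-out(b4) = ["r", "w"]

Answer: ["r", "w"]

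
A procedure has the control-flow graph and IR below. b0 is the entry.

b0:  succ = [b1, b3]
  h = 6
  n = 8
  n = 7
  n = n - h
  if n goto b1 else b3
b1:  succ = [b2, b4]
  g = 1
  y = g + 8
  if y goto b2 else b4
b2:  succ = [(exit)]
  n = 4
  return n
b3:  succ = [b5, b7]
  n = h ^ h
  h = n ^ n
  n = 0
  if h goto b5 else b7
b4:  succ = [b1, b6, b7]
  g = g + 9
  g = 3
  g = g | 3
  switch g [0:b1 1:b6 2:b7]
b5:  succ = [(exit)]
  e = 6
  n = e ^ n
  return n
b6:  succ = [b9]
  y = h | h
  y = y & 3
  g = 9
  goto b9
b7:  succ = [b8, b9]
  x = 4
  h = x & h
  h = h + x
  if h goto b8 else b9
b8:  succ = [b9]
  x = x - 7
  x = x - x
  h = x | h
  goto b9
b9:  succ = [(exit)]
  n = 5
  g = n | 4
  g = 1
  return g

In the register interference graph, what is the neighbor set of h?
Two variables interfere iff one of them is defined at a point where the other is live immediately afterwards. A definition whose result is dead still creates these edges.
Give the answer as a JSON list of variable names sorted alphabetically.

Answer: ["g", "n", "x", "y"]

Derivation:
Block summaries:
  b0: {h,n} / ∅
  b1: {g,y} / ∅
  b2: {n} / ∅
  b3: {h,n} / {h}
  b4: {g} / {g}
  b5: {e,n} / {n}
  b6: {g,y} / {h}
  b7: {h,x} / {h}
  b8: {h,x} / {h,x}
  b9: {g,n} / ∅

Backward fixpoint:
  b0: in=∅ out={h}
  b1: in={h} out={g,h}
  b2: in=∅ out=∅
  b3: in={h} out={h,n}
  b4: in={g,h} out={h}
  b5: in={n} out=∅
  b6: in={h} out=∅
  b7: in={h} out={h,x}
  b8: in={h,x} out=∅
  b9: in=∅ out=∅

Interfere edges:
  e↔{n}
  g↔{h,y}
  h↔{g,n,x,y}
  n↔{e,h}
  x↔{h}
  y↔{g,h}

N(h) = ["g", "n", "x", "y"]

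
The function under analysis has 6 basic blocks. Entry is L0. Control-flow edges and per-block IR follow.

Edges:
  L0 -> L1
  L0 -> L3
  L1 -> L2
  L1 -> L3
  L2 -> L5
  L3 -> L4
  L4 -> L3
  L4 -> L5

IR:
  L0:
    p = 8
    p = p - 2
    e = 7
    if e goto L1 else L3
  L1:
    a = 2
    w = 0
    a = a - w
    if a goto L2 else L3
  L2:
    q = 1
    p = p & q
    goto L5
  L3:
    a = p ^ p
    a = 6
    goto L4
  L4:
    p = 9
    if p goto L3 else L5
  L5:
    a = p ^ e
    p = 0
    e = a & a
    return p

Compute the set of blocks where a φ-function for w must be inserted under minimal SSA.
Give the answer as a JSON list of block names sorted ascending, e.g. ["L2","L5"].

idom tree: L1←L0 L2←L1 L3←L0 L4←L3 L5←L0
Join-block Dom:
  L3: preds {L0,L1,L4}: {L0} ∩ {L0,L1} ∩ {L0,L3,L4} = {L0}; idom=L0
  L5: preds {L2,L4}: {L0,L1,L2} ∩ {L0,L3,L4} = {L0}; idom=L0

Frontier:
  join L3 pred L0: · stop@L0
  join L3 pred L1: L1 stop@L0
  join L3 pred L4: L4→L3 stop@L0
  join L5 pred L2: L2→L1 stop@L0
  join L5 pred L4: L4→L3 stop@L0
  L0: DF=∅
  L1: DF={L3,L5}
  L2: DF={L5}
  L3: DF={L3,L5}
  L4: DF={L3,L5}
  L5: DF=∅

φ for w: defs {L1}
  DF⁺ = {L3,L5}

Answer: ["L3", "L5"]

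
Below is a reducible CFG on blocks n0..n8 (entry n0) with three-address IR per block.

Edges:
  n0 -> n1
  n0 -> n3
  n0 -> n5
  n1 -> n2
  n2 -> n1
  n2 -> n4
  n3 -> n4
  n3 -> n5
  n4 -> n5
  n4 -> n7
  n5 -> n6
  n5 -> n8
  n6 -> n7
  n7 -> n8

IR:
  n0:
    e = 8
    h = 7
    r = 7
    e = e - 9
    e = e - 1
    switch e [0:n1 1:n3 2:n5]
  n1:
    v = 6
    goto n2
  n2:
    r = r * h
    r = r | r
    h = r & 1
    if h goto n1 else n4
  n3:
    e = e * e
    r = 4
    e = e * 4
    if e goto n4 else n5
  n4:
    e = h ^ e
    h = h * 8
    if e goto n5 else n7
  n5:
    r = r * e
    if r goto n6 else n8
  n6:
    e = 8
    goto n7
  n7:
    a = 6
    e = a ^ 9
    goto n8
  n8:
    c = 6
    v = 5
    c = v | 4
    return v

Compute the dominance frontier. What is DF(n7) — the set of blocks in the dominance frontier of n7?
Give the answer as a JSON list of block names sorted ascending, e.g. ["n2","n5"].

Answer: ["n8"]

Derivation:
idom tree: n1←n0 n2←n1 n3←n0 n4←n0 n5←n0 n6←n5 n7←n0 n8←n0
Dom at joins:
  n1: preds {n0,n2}: {n0} ∩ {n0,n1,n2} = {n0}; idom=n0
  n4: preds {n2,n3}: {n0,n1,n2} ∩ {n0,n3} = {n0}; idom=n0
  n5: preds {n0,n3,n4}: {n0} ∩ {n0,n3} ∩ {n0,n4} = {n0}; idom=n0
  n7: preds {n4,n6}: {n0,n4} ∩ {n0,n5,n6} = {n0}; idom=n0
  n8: preds {n5,n7}: {n0,n5} ∩ {n0,n7} = {n0}; idom=n0

DF derivation:
  n1←n0: walk · to n0
  n1←n2: walk n2→n1 to n0
  n4←n2: walk n2→n1 to n0
  n4←n3: walk n3 to n0
  n5←n0: walk · to n0
  n5←n3: walk n3 to n0
  n5←n4: walk n4 to n0
  n7←n4: walk n4 to n0
  n7←n6: walk n6→n5 to n0
  n8←n5: walk n5 to n0
  n8←n7: walk n7 to n0
  n0 → ∅
  n1 → {n1,n4}
  n2 → {n1,n4}
  n3 → {n4,n5}
  n4 → {n5,n7}
  n5 → {n7,n8}
  n6 → {n7}
  n7 → {n8}
  n8 → ∅

DF(n7) = ["n8"]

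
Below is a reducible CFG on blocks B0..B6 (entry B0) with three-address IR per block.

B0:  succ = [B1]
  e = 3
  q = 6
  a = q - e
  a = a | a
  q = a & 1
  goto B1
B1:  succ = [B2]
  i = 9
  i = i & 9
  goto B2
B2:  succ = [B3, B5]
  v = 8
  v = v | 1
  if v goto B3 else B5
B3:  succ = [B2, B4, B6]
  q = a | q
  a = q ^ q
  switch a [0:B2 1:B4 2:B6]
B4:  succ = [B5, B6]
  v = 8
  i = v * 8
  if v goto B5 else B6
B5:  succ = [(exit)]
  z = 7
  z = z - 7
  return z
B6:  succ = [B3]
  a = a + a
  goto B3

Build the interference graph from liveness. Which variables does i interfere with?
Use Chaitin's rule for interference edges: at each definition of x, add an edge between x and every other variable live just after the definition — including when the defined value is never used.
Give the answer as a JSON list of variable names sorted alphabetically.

Answer: ["a", "q", "v"]

Derivation:
def/use:
  B0 def {a,e,q} use ∅
  B1 def {i} use ∅
  B2 def {v} use ∅
  B3 def {a,q} use {a,q}
  B4 def {i,v} use ∅
  B5 def {z} use ∅
  B6 def {a} use {a}

Liveness:
  B0: in=∅ out={a,q}
  B1: in={a,q} out={a,q}
  B2: in={a,q} out={a,q}
  B3: in={a,q} out={a,q}
  B4: in={a,q} out={a,q}
  B5: in=∅ out=∅
  B6: in={a,q} out={a,q}

Interfere edges:
  a↔{i,q,v}
  e↔{q}
  i↔{a,q,v}
  q↔{a,e,i,v}
  v↔{a,i,q}
  z↔∅

N(i) = ["a", "q", "v"]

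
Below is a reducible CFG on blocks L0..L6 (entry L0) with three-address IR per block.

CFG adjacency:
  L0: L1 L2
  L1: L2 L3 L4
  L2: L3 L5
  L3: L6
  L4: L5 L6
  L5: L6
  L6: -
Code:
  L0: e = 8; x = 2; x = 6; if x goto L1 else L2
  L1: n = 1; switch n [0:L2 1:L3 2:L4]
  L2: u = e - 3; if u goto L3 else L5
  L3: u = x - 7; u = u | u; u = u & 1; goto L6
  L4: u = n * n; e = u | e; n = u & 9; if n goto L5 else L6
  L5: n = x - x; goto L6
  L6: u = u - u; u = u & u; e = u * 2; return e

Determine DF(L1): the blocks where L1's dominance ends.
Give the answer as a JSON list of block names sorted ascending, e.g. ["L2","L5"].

Answer: ["L2", "L3", "L5", "L6"]

Derivation:
idom tree: L1←L0 L2←L0 L3←L0 L4←L1 L5←L0 L6←L0
Join-block Dom:
  L2: preds {L0,L1}: {L0} ∩ {L0,L1} = {L0}; idom=L0
  L3: preds {L1,L2}: {L0,L1} ∩ {L0,L2} = {L0}; idom=L0
  L5: preds {L2,L4}: {L0,L2} ∩ {L0,L1,L4} = {L0}; idom=L0
  L6: preds {L3,L4,L5}: {L0,L3} ∩ {L0,L1,L4} ∩ {L0,L5} = {L0}; idom=L0

DF derivation:
  join L2 pred L0: · stop@L0
  join L2 pred L1: L1 stop@L0
  join L3 pred L1: L1 stop@L0
  join L3 pred L2: L2 stop@L0
  join L5 pred L2: L2 stop@L0
  join L5 pred L4: L4→L1 stop@L0
  join L6 pred L3: L3 stop@L0
  join L6 pred L4: L4→L1 stop@L0
  join L6 pred L5: L5 stop@L0
  L0: DF=∅
  L1: DF={L2,L3,L5,L6}
  L2: DF={L3,L5}
  L3: DF={L6}
  L4: DF={L5,L6}
  L5: DF={L6}
  L6: DF=∅

DF(L1) = ["L2", "L3", "L5", "L6"]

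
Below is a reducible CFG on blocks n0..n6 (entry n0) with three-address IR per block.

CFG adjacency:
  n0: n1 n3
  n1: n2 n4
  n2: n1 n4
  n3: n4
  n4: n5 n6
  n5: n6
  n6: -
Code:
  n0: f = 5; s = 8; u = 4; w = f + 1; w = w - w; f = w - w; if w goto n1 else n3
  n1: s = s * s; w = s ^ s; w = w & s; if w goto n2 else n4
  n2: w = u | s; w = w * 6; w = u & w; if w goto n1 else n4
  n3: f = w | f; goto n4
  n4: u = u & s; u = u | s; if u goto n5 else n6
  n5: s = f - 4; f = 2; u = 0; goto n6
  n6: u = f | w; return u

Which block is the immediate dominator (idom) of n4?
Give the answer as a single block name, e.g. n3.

idom tree: n1←n0 n2←n1 n3←n0 n4←n0 n5←n4 n6←n4
Dom at joins:
  n1: preds {n0,n2}: {n0} ∩ {n0,n1,n2} = {n0}; idom=n0
  n4: preds {n1,n2,n3}: {n0,n1} ∩ {n0,n1,n2} ∩ {n0,n3} = {n0}; idom=n0
  n6: preds {n4,n5}: {n0,n4} ∩ {n0,n4,n5} = {n0,n4}; idom=n4

idom(n4) = n0

Answer: n0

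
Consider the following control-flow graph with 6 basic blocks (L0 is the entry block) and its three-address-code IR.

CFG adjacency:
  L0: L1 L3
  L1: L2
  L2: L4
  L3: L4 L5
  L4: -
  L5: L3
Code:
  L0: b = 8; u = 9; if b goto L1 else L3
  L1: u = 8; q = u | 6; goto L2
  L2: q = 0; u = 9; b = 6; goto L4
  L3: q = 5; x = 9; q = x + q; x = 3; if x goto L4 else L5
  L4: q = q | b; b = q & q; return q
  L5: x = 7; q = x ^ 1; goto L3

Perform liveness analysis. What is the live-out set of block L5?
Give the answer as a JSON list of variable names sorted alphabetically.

Answer: ["b"]

Working:
def/use:
  L0: def={b,u} ue=∅
  L1: def={q,u} ue=∅
  L2: def={b,q,u} ue=∅
  L3: def={q,x} ue=∅
  L4: def={b,q} ue={b,q}
  L5: def={q,x} ue=∅

Liveness:
  L0 li=∅ lo={b}
  L1 li=∅ lo=∅
  L2 li=∅ lo={b,q}
  L3 li={b} lo={b,q}
  L4 li={b,q} lo=∅
  L5 li={b} lo={b}

live-out(L5) = ["b"]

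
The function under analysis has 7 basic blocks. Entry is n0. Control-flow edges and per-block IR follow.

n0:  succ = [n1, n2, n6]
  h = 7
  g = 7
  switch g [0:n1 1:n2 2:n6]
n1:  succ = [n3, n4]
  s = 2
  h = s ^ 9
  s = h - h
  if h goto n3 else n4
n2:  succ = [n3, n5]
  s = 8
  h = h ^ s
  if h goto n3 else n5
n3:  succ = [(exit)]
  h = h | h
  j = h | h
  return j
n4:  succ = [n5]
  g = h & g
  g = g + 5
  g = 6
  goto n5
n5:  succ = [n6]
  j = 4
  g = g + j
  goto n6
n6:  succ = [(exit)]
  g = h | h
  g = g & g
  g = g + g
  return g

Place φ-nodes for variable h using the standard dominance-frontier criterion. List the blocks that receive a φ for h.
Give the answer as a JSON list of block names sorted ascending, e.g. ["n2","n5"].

Answer: ["n3", "n5", "n6"]

Derivation:
idom tree: n1←n0 n2←n0 n3←n0 n4←n1 n5←n0 n6←n0
Dom∩ at merges:
  n3: preds {n1,n2}: {n0,n1} ∩ {n0,n2} = {n0}; idom=n0
  n5: preds {n2,n4}: {n0,n2} ∩ {n0,n1,n4} = {n0}; idom=n0
  n6: preds {n0,n5}: {n0} ∩ {n0,n5} = {n0}; idom=n0

DF walk-up:
  join n3 pred n1: n1 stop@n0
  join n3 pred n2: n2 stop@n0
  join n5 pred n2: n2 stop@n0
  join n5 pred n4: n4→n1 stop@n0
  join n6 pred n0: · stop@n0
  join n6 pred n5: n5 stop@n0
  n0 → ∅
  n1 → {n3,n5}
  n2 → {n3,n5}
  n3 → ∅
  n4 → {n5}
  n5 → {n6}
  n6 → ∅

φ for h: defs {n0,n1,n2,n3}
  DF⁺ = {n3,n5,n6}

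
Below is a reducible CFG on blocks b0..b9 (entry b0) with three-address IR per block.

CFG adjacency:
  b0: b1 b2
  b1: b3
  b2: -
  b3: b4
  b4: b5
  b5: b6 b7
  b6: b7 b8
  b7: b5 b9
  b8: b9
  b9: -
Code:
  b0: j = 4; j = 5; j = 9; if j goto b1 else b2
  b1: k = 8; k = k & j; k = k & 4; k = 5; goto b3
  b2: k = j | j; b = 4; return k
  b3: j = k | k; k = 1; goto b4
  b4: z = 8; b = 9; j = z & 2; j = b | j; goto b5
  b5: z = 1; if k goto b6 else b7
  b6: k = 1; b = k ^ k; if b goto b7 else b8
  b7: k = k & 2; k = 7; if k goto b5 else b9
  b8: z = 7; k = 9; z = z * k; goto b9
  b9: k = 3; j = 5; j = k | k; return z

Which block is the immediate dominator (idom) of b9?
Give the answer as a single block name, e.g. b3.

Answer: b5

Derivation:
idom tree: b1←b0 b2←b0 b3←b1 b4←b3 b5←b4 b6←b5 b7←b5 b8←b6 b9←b5
Join-block Dom:
  b5: preds {b4,b7}: {b0,b1,b3,b4} ∩ {b0,b1,b3,b4,b5,b7} = {b0,b1,b3,b4}; idom=b4
  b7: preds {b5,b6}: {b0,b1,b3,b4,b5} ∩ {b0,b1,b3,b4,b5,b6} = {b0,b1,b3,b4,b5}; idom=b5
  b9: preds {b7,b8}: {b0,b1,b3,b4,b5,b7} ∩ {b0,b1,b3,b4,b5,b6,b8} = {b0,b1,b3,b4,b5}; idom=b5

idom(b9) = b5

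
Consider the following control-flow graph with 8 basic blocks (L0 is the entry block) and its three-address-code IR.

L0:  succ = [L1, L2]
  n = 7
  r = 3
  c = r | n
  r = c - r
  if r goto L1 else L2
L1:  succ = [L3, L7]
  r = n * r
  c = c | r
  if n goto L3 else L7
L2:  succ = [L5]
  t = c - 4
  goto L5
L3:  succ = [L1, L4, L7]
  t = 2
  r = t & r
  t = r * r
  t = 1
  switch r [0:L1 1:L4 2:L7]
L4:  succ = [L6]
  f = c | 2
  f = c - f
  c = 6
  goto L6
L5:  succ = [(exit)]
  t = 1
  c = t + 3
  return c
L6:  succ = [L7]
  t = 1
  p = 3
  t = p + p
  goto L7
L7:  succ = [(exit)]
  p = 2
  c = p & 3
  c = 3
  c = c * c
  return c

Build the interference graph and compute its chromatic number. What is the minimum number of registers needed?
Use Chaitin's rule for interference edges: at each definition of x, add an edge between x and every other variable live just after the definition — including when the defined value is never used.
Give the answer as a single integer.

Answer: 4

Working:
Per-block:
  L0: def={c,n,r} ue=∅
  L1: def={c,r} ue={c,n,r}
  L2: def={t} ue={c}
  L3: def={r,t} ue={r}
  L4: def={c,f} ue={c}
  L5: def={c,t} ue=∅
  L6: def={p,t} ue=∅
  L7: def={c,p} ue=∅

Backward fixpoint:
  L0 li=∅ lo={c,n,r}
  L1 li={c,n,r} lo={c,n,r}
  L2 li={c} lo=∅
  L3 li={c,n,r} lo={c,n,r}
  L4 li={c} lo=∅
  L5 li=∅ lo=∅
  L6 li=∅ lo=∅
  L7 li=∅ lo=∅

Interfere edges:
  c — {f,n,r,t}
  f — {c}
  n — {c,r,t}
  p — ∅
  r — {c,n,t}
  t — {c,n,r}

Chromatic number:
  clique {c,n,r,t} ⇒ need ≥ 4
  assign c→c0 f→c1 n→c1 p→c0 r→c2 t→c3 — no edge inside a register ⇒ χ ≤ 4
  χ = 4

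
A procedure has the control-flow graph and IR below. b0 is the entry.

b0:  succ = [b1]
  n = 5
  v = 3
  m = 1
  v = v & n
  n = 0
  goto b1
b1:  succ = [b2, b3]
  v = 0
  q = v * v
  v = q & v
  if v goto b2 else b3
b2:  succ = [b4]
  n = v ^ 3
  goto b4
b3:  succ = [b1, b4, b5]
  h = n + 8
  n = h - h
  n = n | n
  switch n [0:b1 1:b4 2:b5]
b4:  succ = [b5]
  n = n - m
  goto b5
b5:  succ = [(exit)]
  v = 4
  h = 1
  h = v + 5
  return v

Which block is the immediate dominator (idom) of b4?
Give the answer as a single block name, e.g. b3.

idom tree: b1←b0 b2←b1 b3←b1 b4←b1 b5←b1
Dom at joins:
  b1: preds {b0,b3}: {b0} ∩ {b0,b1,b3} = {b0}; idom=b0
  b4: preds {b2,b3}: {b0,b1,b2} ∩ {b0,b1,b3} = {b0,b1}; idom=b1
  b5: preds {b3,b4}: {b0,b1,b3} ∩ {b0,b1,b4} = {b0,b1}; idom=b1

idom(b4) = b1

Answer: b1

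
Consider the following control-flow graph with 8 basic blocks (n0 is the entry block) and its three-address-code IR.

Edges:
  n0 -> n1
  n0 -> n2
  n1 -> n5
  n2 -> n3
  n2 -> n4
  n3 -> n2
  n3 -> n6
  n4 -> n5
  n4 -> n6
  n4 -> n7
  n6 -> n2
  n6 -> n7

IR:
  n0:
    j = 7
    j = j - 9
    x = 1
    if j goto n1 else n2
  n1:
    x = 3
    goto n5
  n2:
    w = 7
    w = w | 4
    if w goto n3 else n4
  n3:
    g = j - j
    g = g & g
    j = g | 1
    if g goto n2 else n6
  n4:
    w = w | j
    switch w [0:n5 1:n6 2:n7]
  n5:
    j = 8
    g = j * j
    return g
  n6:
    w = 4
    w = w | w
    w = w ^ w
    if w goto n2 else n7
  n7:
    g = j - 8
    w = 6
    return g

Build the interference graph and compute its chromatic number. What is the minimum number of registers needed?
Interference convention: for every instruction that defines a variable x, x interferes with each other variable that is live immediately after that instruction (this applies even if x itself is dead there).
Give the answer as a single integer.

def/use:
  n0: {j,x} / ∅
  n1: {x} / ∅
  n2: {w} / ∅
  n3: {g,j} / {j}
  n4: {w} / {j,w}
  n5: {g,j} / ∅
  n6: {w} / ∅
  n7: {g,w} / {j}

Liveness:
  live n0: ∅→{j}
  live n1: ∅→∅
  live n2: {j}→{j,w}
  live n3: {j}→{j}
  live n4: {j,w}→{j}
  live n5: ∅→∅
  live n6: {j}→{j}
  live n7: {j}→∅

Conflict graph:
  g: {j,w}
  j: {g,w,x}
  w: {g,j}
  x: {j}

Chromatic number:
  lower bound: {g,j,w} mutually conflict ⇒ χ ≥ 3
  3-colouring: R0={j}  R1={g,x}  R2={w}
  χ = 3

Answer: 3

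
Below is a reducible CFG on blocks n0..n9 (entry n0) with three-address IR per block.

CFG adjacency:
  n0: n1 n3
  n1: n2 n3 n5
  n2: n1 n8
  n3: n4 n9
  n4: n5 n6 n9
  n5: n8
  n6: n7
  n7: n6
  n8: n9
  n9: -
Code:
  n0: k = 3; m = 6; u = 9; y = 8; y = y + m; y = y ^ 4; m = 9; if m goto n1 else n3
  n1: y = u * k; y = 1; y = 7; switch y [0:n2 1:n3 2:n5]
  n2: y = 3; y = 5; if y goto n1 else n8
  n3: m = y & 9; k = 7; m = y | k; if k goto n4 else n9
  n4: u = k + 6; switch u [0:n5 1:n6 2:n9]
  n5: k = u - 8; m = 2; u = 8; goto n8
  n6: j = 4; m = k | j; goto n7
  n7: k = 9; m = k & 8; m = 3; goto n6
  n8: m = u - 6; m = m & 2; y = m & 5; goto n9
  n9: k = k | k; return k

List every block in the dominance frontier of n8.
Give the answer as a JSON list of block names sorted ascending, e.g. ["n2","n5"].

Answer: ["n9"]

Derivation:
idom tree: n1←n0 n2←n1 n3←n0 n4←n3 n5←n0 n6←n4 n7←n6 n8←n0 n9←n0
Join-block Dom:
  n1: preds {n0,n2}: {n0} ∩ {n0,n1,n2} = {n0}; idom=n0
  n3: preds {n0,n1}: {n0} ∩ {n0,n1} = {n0}; idom=n0
  n5: preds {n1,n4}: {n0,n1} ∩ {n0,n3,n4} = {n0}; idom=n0
  n6: preds {n4,n7}: {n0,n3,n4} ∩ {n0,n3,n4,n6,n7} = {n0,n3,n4}; idom=n4
  n8: preds {n2,n5}: {n0,n1,n2} ∩ {n0,n5} = {n0}; idom=n0
  n9: preds {n3,n4,n8}: {n0,n3} ∩ {n0,n3,n4} ∩ {n0,n8} = {n0}; idom=n0

DF walk-up:
  n1←n0: walk · to n0
  n1←n2: walk n2→n1 to n0
  n3←n0: walk · to n0
  n3←n1: walk n1 to n0
  n5←n1: walk n1 to n0
  n5←n4: walk n4→n3 to n0
  n6←n4: walk · to n4
  n6←n7: walk n7→n6 to n4
  n8←n2: walk n2→n1 to n0
  n8←n5: walk n5 to n0
  n9←n3: walk n3 to n0
  n9←n4: walk n4→n3 to n0
  n9←n8: walk n8 to n0
  n0: DF=∅
  n1: DF={n1,n3,n5,n8}
  n2: DF={n1,n8}
  n3: DF={n5,n9}
  n4: DF={n5,n9}
  n5: DF={n8}
  n6: DF={n6}
  n7: DF={n6}
  n8: DF={n9}
  n9: DF=∅

DF(n8) = ["n9"]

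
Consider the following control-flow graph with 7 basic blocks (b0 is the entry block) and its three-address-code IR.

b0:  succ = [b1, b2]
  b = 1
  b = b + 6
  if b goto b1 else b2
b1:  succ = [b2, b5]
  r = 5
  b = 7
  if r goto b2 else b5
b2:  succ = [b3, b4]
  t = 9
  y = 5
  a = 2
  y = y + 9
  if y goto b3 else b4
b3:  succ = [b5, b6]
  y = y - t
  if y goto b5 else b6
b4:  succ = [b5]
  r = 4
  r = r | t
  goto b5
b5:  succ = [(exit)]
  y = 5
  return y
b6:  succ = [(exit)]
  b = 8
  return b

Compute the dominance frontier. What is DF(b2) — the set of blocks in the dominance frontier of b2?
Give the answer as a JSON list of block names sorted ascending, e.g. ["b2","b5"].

Answer: ["b5"]

Working:
idom tree: b1←b0 b2←b0 b3←b2 b4←b2 b5←b0 b6←b3
Dom at joins:
  b2: preds {b0,b1}: {b0} ∩ {b0,b1} = {b0}; idom=b0
  b5: preds {b1,b3,b4}: {b0,b1} ∩ {b0,b2,b3} ∩ {b0,b2,b4} = {b0}; idom=b0

DF walk-up:
  join b2 pred b0: · stop@b0
  join b2 pred b1: b1 stop@b0
  join b5 pred b1: b1 stop@b0
  join b5 pred b3: b3→b2 stop@b0
  join b5 pred b4: b4→b2 stop@b0
  b0: DF=∅
  b1: DF={b2,b5}
  b2: DF={b5}
  b3: DF={b5}
  b4: DF={b5}
  b5: DF=∅
  b6: DF=∅

DF(b2) = ["b5"]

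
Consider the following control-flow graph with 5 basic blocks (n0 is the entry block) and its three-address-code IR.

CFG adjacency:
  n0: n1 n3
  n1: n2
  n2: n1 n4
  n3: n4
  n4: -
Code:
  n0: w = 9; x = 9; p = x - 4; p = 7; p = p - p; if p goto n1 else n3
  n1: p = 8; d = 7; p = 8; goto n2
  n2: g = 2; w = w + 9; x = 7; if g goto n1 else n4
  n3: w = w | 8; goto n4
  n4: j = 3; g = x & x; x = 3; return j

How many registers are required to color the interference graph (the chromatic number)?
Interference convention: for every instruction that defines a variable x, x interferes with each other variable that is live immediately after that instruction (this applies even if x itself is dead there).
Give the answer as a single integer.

Block summaries:
  n0 def {p,w,x} use ∅
  n1 def {d,p} use ∅
  n2 def {g,w,x} use {w}
  n3 def {w} use {w}
  n4 def {g,j,x} use {x}

Backward fixpoint:
  live n0: ∅→{w,x}
  live n1: {w}→{w}
  live n2: {w}→{w,x}
  live n3: {w,x}→{x}
  live n4: {x}→∅

Interfere edges:
  d: {w}
  g: {j,w,x}
  j: {g,x}
  p: {w,x}
  w: {d,g,p,x}
  x: {g,j,p,w}

Chromatic number:
  clique {g,j,x} ⇒ need ≥ 3
  assign d→c1 g→c2 j→c0 p→c2 w→c0 x→c1 — no edge inside a register ⇒ χ ≤ 3
  χ = 3

Answer: 3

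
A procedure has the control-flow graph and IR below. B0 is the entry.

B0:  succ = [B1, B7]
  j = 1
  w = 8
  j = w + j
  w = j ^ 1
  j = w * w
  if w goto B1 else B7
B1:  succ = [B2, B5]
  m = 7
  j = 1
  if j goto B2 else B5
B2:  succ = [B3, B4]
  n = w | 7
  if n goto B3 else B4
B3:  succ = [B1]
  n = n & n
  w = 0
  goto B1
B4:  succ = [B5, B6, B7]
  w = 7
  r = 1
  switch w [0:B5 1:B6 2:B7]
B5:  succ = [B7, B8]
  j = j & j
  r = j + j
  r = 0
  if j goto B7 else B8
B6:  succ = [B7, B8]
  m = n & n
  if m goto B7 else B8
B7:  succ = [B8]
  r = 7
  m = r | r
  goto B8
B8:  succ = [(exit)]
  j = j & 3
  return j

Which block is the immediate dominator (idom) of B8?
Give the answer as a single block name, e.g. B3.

Answer: B0

Working:
idom tree: B1←B0 B2←B1 B3←B2 B4←B2 B5←B1 B6←B4 B7←B0 B8←B0
Dom∩ at merges:
  B1: preds {B0,B3}: {B0} ∩ {B0,B1,B2,B3} = {B0}; idom=B0
  B5: preds {B1,B4}: {B0,B1} ∩ {B0,B1,B2,B4} = {B0,B1}; idom=B1
  B7: preds {B0,B4,B5,B6}: {B0} ∩ {B0,B1,B2,B4} ∩ {B0,B1,B5} ∩ {B0,B1,B2,B4,B6} = {B0}; idom=B0
  B8: preds {B5,B6,B7}: {B0,B1,B5} ∩ {B0,B1,B2,B4,B6} ∩ {B0,B7} = {B0}; idom=B0

idom(B8) = B0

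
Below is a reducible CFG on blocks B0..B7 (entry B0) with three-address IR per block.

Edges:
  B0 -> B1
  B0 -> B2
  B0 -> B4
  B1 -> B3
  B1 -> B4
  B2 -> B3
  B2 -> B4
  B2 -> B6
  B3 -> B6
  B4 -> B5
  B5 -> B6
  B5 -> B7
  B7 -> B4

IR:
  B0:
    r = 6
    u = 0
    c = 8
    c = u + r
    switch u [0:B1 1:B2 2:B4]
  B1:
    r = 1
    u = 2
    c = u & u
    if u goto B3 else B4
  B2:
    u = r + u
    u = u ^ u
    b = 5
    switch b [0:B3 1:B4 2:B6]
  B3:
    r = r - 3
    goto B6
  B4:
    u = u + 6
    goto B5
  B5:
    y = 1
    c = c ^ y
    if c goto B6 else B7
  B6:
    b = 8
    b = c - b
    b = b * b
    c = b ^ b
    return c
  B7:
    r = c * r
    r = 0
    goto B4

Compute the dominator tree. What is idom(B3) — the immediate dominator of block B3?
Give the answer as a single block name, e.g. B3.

idom tree: B1←B0 B2←B0 B3←B0 B4←B0 B5←B4 B6←B0 B7←B5
Dom at joins:
  B3: preds {B1,B2}: {B0,B1} ∩ {B0,B2} = {B0}; idom=B0
  B4: preds {B0,B1,B2,B7}: {B0} ∩ {B0,B1} ∩ {B0,B2} ∩ {B0,B4,B5,B7} = {B0}; idom=B0
  B6: preds {B2,B3,B5}: {B0,B2} ∩ {B0,B3} ∩ {B0,B4,B5} = {B0}; idom=B0

idom(B3) = B0

Answer: B0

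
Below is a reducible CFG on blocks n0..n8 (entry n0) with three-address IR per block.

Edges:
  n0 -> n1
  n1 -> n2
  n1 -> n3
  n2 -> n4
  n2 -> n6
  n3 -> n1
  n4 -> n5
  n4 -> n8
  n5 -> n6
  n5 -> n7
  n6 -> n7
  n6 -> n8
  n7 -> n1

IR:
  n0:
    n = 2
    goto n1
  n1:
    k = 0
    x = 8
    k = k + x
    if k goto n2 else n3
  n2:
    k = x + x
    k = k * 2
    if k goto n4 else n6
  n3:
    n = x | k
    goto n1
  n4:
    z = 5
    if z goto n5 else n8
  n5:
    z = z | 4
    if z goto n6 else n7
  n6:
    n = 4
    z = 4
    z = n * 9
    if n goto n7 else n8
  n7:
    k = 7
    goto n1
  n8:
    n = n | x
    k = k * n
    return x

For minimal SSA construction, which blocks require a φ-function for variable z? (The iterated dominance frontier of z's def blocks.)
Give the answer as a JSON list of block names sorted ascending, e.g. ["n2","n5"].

idom tree: n1←n0 n2←n1 n3←n1 n4←n2 n5←n4 n6←n2 n7←n2 n8←n2
Dom at joins:
  n1: preds {n0,n3,n7}: {n0} ∩ {n0,n1,n3} ∩ {n0,n1,n2,n7} = {n0}; idom=n0
  n6: preds {n2,n5}: {n0,n1,n2} ∩ {n0,n1,n2,n4,n5} = {n0,n1,n2}; idom=n2
  n7: preds {n5,n6}: {n0,n1,n2,n4,n5} ∩ {n0,n1,n2,n6} = {n0,n1,n2}; idom=n2
  n8: preds {n4,n6}: {n0,n1,n2,n4} ∩ {n0,n1,n2,n6} = {n0,n1,n2}; idom=n2

Frontier:
  join n1 pred n0: · stop@n0
  join n1 pred n3: n3→n1 stop@n0
  join n1 pred n7: n7→n2→n1 stop@n0
  join n6 pred n2: · stop@n2
  join n6 pred n5: n5→n4 stop@n2
  join n7 pred n5: n5→n4 stop@n2
  join n7 pred n6: n6 stop@n2
  join n8 pred n4: n4 stop@n2
  join n8 pred n6: n6 stop@n2
  DF(n0)=∅
  DF(n1)={n1}
  DF(n2)={n1}
  DF(n3)={n1}
  DF(n4)={n6,n7,n8}
  DF(n5)={n6,n7}
  DF(n6)={n7,n8}
  DF(n7)={n1}
  DF(n8)=∅

φ for z: defs {n4,n5,n6}
  DF⁺ = {n1,n6,n7,n8}

Answer: ["n1", "n6", "n7", "n8"]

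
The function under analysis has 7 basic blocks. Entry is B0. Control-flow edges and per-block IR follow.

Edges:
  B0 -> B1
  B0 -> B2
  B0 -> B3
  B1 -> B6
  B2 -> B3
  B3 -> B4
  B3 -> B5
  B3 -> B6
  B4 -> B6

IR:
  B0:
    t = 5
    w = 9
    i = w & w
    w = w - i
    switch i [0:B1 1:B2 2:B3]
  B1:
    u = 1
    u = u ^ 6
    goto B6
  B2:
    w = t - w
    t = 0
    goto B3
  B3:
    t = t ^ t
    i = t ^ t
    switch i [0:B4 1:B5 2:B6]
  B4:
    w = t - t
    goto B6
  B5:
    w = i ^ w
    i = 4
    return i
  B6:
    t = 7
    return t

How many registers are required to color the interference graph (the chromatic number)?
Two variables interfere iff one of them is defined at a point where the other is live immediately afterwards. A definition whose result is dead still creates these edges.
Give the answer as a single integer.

Answer: 3

Working:
Per-block:
  B0: {i,t,w} / ∅
  B1: {u} / ∅
  B2: {t,w} / {t,w}
  B3: {i,t} / {t}
  B4: {w} / {t}
  B5: {i,w} / {i,w}
  B6: {t} / ∅

Live sets:
  live B0: ∅→{t,w}
  live B1: ∅→∅
  live B2: {t,w}→{t,w}
  live B3: {t,w}→{i,t,w}
  live B4: {t}→∅
  live B5: {i,w}→∅
  live B6: ∅→∅

Conflict graph:
  i — {t,w}
  t — {i,w}
  u — ∅
  w — {i,t}

Registers:
  {i,t,w} pairwise interfere (3-clique) ⇒ χ ≥ 3
  assign i→c0 t→c1 u→c0 w→c2 — no edge inside a register ⇒ χ ≤ 3
  χ = 3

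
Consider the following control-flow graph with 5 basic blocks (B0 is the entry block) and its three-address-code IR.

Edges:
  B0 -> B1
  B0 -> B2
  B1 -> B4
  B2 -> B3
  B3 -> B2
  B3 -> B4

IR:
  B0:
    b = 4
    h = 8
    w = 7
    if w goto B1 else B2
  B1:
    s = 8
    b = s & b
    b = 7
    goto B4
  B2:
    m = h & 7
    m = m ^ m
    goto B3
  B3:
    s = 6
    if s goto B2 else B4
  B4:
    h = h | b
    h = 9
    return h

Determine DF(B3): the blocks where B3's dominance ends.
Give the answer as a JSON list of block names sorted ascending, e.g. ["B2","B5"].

Answer: ["B2", "B4"]

Working:
idom tree: B1←B0 B2←B0 B3←B2 B4←B0
Dom∩ at merges:
  B2: preds {B0,B3}: {B0} ∩ {B0,B2,B3} = {B0}; idom=B0
  B4: preds {B1,B3}: {B0,B1} ∩ {B0,B2,B3} = {B0}; idom=B0

DF derivation:
  B2←B0: walk · to B0
  B2←B3: walk B3→B2 to B0
  B4←B1: walk B1 to B0
  B4←B3: walk B3→B2 to B0
  B0: DF=∅
  B1: DF={B4}
  B2: DF={B2,B4}
  B3: DF={B2,B4}
  B4: DF=∅

DF(B3) = ["B2", "B4"]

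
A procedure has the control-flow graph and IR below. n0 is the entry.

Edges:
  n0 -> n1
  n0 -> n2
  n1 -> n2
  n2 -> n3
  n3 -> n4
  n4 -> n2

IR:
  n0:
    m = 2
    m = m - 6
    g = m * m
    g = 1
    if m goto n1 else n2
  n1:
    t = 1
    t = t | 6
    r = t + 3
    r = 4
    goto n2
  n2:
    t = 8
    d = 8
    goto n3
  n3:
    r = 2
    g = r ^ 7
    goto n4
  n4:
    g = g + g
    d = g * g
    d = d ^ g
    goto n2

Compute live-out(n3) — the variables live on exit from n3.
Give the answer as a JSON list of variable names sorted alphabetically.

Per-block:
  n0: def={g,m} ue=∅
  n1: def={r,t} ue=∅
  n2: def={d,t} ue=∅
  n3: def={g,r} ue=∅
  n4: def={d,g} ue={g}

Live sets:
  live n0: ∅→∅
  live n1: ∅→∅
  live n2: ∅→∅
  live n3: ∅→{g}
  live n4: {g}→∅

live-out(n3) = ["g"]

Answer: ["g"]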